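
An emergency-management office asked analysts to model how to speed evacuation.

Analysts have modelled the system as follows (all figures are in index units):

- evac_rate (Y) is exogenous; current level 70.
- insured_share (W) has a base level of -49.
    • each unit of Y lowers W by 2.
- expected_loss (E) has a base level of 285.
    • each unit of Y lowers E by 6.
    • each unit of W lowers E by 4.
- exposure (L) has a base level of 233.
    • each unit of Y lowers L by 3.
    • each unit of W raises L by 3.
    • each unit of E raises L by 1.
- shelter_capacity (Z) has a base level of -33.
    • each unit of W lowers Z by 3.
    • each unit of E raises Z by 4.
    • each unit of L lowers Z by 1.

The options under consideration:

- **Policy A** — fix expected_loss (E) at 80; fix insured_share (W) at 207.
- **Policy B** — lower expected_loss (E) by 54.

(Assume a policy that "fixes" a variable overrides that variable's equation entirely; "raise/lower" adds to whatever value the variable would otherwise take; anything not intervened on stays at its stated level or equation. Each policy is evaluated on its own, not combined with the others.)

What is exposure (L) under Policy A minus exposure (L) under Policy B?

701

Policy A (E := 80, W := 207):
  Y = 70
  W = 207
  E = 80
  L = 233 − 3·70 + 3·207 + 80 = 724
Policy B (E − 54):
  Y = 70
  W = -49 − 2·70 = -189
  E = 285 − 6·70 − 4·(-189) (−54 from intervention) = 567
  L = 233 − 3·70 + 3·(-189) + 567 = 23
L: 724 − 23 = 701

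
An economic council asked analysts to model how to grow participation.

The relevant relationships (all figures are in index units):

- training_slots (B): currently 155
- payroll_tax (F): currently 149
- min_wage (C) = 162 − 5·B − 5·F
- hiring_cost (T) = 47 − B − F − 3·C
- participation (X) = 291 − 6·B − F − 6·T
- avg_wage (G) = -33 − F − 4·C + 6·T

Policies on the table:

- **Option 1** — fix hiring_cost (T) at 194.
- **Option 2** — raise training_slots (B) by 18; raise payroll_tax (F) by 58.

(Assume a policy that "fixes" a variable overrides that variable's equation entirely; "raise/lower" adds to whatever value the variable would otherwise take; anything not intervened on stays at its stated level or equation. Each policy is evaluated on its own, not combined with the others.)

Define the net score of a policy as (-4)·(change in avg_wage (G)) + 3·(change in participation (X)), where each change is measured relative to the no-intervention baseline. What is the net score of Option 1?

152166

Baseline:
  B = 155
  F = 149
  C = 162 − 5·155 − 5·149 = -1358
  T = 47 − 155 − 149 − 3·(-1358) = 3817
  X = 291 − 6·155 − 149 − 6·3817 = -23690
  G = -33 − 149 − 4·(-1358) + 6·3817 = 28152
Option 1 (T := 194):
  B = 155
  F = 149
  C = 162 − 5·155 − 5·149 = -1358
  T = 194
  X = 291 − 6·155 − 149 − 6·194 = -1952
  G = -33 − 149 − 4·(-1358) + 6·194 = 6414
ΔG = 6414 − 28152 = -21738; ΔX = -1952 − (-23690) = 21738
Score = (-4)·(-21738) + 3·21738 = 152166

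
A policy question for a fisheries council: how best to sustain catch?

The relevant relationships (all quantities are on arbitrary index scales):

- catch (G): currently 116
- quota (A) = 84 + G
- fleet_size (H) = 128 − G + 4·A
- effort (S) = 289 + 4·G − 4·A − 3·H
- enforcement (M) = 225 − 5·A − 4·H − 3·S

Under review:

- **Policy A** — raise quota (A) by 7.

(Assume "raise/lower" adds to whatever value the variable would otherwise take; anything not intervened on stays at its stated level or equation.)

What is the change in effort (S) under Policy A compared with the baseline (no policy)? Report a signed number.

-112

Baseline:
  G = 116
  A = 84 + 116 = 200
  H = 128 − 116 + 4·200 = 812
  S = 289 + 4·116 − 4·200 − 3·812 = -2483
Policy A (A + 7):
  G = 116
  A = 84 + 116 (+7 from intervention) = 207
  H = 128 − 116 + 4·207 = 840
  S = 289 + 4·116 − 4·207 − 3·840 = -2595
Change in S: -2595 − (-2483) = -112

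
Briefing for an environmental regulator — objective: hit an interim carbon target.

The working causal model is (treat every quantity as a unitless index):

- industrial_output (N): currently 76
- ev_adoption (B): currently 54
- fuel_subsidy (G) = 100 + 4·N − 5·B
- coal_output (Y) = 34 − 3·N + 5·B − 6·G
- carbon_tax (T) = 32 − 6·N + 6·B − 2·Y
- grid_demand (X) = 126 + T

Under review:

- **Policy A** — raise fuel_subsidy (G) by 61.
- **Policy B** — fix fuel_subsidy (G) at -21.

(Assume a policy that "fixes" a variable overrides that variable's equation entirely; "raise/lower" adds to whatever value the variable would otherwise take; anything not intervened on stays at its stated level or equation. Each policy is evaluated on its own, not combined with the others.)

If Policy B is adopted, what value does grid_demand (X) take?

Policy B (G := -21):
  N = 76
  B = 54
  G = -21
  Y = 34 − 3·76 + 5·54 − 6·(-21) = 202
  T = 32 − 6·76 + 6·54 − 2·202 = -504
  X = 126 + (-504) = -378

-378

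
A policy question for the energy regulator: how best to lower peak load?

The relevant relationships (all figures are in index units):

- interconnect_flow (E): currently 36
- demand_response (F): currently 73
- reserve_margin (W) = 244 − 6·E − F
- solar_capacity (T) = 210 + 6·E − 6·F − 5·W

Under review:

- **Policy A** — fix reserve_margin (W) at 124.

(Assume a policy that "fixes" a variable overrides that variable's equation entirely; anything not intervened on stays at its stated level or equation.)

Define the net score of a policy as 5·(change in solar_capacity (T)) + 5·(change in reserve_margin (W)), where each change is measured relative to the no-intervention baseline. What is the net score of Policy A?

Baseline:
  E = 36
  F = 73
  W = 244 − 6·36 − 73 = -45
  T = 210 + 6·36 − 6·73 − 5·(-45) = 213
Policy A (W := 124):
  E = 36
  F = 73
  W = 124
  T = 210 + 6·36 − 6·73 − 5·124 = -632
ΔT = -632 − 213 = -845; ΔW = 124 − (-45) = 169
Score = 5·(-845) + 5·169 = -3380

-3380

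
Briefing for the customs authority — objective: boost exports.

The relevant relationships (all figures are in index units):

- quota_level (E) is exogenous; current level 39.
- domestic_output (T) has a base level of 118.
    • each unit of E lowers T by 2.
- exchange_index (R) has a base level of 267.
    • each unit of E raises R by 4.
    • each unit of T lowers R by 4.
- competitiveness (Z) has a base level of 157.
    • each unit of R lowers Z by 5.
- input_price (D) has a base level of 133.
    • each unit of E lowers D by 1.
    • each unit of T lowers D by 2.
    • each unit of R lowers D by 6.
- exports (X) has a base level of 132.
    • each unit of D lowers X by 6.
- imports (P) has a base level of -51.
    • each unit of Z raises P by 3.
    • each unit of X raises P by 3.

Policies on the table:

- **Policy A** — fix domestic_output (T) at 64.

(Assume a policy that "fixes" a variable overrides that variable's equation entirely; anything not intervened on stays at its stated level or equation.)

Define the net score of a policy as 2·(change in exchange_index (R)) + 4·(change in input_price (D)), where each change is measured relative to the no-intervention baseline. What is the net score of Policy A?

Baseline:
  E = 39
  T = 118 − 2·39 = 40
  R = 267 + 4·39 − 4·40 = 263
  D = 133 − 39 − 2·40 − 6·263 = -1564
Policy A (T := 64):
  E = 39
  T = 64
  R = 267 + 4·39 − 4·64 = 167
  D = 133 − 39 − 2·64 − 6·167 = -1036
ΔR = 167 − 263 = -96; ΔD = -1036 − (-1564) = 528
Score = 2·(-96) + 4·528 = 1920

1920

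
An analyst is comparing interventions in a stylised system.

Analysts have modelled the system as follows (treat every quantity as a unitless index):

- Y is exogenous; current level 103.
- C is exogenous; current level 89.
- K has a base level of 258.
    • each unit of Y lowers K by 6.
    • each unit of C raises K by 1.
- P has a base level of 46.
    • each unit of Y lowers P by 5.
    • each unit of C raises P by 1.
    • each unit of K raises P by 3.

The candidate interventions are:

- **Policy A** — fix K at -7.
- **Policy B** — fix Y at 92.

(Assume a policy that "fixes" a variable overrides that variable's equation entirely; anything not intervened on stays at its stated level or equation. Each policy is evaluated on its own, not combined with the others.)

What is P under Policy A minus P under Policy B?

Policy A (K := -7):
  Y = 103
  C = 89
  K = -7
  P = 46 − 5·103 + 89 + 3·(-7) = -401
Policy B (Y := 92):
  Y = 92
  C = 89
  K = 258 − 6·92 + 89 = -205
  P = 46 − 5·92 + 89 + 3·(-205) = -940
P: -401 − (-940) = 539

539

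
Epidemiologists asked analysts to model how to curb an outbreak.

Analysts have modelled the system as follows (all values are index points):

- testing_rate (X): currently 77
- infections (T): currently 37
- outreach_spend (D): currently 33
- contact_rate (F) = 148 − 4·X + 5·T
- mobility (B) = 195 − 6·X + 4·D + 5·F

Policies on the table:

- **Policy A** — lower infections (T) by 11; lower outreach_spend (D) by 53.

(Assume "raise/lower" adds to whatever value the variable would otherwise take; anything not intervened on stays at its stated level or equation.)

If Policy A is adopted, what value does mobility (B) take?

-497

Policy A (T − 11, D − 53):
  X = 77
  T = 37 − 11 = 26
  D = 33 − 53 = -20
  F = 148 − 4·77 + 5·26 = -30
  B = 195 − 6·77 + 4·(-20) + 5·(-30) = -497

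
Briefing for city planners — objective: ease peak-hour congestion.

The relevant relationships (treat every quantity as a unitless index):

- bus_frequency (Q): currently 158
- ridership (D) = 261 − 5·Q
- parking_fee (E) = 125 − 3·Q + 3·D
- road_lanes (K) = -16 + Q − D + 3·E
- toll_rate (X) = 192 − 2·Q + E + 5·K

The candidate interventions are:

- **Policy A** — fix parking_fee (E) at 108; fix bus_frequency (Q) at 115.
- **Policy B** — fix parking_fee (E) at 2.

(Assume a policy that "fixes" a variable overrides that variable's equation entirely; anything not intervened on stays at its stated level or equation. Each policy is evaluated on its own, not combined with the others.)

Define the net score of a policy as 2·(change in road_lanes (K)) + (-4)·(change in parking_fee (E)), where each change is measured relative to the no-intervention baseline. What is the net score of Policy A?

Baseline:
  Q = 158
  D = 261 − 5·158 = -529
  E = 125 − 3·158 + 3·(-529) = -1936
  K = -16 + 158 − (-529) + 3·(-1936) = -5137
Policy A (E := 108, Q := 115):
  Q = 115
  D = 261 − 5·115 = -314
  E = 108
  K = -16 + 115 − (-314) + 3·108 = 737
ΔK = 737 − (-5137) = 5874; ΔE = 108 − (-1936) = 2044
Score = 2·5874 + (-4)·2044 = 3572

3572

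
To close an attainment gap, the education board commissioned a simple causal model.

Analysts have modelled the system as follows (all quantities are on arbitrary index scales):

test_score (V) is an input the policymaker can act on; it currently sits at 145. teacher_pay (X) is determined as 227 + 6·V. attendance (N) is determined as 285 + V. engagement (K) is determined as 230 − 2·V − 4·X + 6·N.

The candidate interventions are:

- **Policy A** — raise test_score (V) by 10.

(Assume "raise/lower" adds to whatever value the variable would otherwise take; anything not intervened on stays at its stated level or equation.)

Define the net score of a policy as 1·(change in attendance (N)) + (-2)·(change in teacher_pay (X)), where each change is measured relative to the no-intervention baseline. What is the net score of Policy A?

-110

Baseline:
  V = 145
  X = 227 + 6·145 = 1097
  N = 285 + 145 = 430
Policy A (V + 10):
  V = 145 + 10 = 155
  X = 227 + 6·155 = 1157
  N = 285 + 155 = 440
ΔN = 440 − 430 = 10; ΔX = 1157 − 1097 = 60
Score = 1·10 + (-2)·60 = -110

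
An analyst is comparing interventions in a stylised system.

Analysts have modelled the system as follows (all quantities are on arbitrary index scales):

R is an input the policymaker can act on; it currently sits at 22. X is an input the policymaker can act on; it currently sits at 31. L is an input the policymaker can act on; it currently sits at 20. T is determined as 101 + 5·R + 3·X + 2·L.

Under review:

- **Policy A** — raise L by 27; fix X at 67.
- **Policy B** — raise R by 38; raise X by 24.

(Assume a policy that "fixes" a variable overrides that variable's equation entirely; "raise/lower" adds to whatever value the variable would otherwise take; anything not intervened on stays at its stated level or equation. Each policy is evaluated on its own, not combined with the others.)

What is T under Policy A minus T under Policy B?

Policy A (L + 27, X := 67):
  R = 22
  X = 67
  L = 20 + 27 = 47
  T = 101 + 5·22 + 3·67 + 2·47 = 506
Policy B (R + 38, X + 24):
  R = 22 + 38 = 60
  X = 31 + 24 = 55
  L = 20
  T = 101 + 5·60 + 3·55 + 2·20 = 606
T: 506 − 606 = -100

-100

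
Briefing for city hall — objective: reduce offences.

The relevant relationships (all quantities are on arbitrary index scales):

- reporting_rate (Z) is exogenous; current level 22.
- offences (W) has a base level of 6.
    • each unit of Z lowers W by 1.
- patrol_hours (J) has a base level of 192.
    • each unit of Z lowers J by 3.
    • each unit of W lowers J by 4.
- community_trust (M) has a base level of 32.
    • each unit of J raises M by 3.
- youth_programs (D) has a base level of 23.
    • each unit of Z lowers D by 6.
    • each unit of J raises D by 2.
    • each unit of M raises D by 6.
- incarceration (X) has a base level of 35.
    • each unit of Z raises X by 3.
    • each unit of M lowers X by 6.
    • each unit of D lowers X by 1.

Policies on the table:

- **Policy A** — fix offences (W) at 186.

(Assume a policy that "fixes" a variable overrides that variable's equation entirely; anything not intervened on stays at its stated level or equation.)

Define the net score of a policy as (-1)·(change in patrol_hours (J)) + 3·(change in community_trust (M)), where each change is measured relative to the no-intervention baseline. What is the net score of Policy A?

Baseline:
  Z = 22
  W = 6 − 22 = -16
  J = 192 − 3·22 − 4·(-16) = 190
  M = 32 + 3·190 = 602
Policy A (W := 186):
  Z = 22
  W = 186
  J = 192 − 3·22 − 4·186 = -618
  M = 32 + 3·(-618) = -1822
ΔJ = -618 − 190 = -808; ΔM = -1822 − 602 = -2424
Score = (-1)·(-808) + 3·(-2424) = -6464

-6464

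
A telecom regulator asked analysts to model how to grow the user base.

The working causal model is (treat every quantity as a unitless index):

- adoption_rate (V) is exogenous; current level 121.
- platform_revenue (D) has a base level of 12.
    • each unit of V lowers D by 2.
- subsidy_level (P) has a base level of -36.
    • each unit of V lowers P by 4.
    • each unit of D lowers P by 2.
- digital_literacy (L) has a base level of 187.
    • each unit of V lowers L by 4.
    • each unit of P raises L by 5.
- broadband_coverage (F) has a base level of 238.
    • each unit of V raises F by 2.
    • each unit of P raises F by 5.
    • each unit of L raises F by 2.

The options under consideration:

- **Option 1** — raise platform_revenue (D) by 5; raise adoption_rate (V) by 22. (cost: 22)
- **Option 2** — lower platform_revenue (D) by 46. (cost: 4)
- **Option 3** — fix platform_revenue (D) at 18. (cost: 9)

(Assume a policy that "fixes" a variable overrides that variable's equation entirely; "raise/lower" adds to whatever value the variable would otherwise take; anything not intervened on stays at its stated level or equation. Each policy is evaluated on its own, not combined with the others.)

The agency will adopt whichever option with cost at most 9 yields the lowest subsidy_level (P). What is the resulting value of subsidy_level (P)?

Option 2 (D − 46):
  V = 121
  D = 12 − 2·121 (−46 from intervention) = -276
  P = -36 − 4·121 − 2·(-276) = 32
Option 3 (D := 18):
  V = 121
  D = 18
  P = -36 − 4·121 − 2·18 = -556
Comparing — Option 2: P=32, Option 3: P=-556. Lowest is -556 (Option 3).

-556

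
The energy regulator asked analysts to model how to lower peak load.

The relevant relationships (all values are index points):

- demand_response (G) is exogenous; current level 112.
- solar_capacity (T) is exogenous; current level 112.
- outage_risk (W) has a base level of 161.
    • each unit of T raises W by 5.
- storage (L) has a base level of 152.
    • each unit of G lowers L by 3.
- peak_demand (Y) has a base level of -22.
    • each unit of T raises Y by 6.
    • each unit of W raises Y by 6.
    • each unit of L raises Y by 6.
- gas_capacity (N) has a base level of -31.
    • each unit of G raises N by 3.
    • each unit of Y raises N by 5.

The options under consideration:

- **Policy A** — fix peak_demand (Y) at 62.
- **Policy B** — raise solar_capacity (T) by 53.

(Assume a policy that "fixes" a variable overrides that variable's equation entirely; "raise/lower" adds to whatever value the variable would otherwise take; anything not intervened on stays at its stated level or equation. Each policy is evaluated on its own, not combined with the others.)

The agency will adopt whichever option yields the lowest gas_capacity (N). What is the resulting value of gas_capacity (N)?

615

Policy A (Y := 62):
  G = 112
  T = 112
  W = 161 + 5·112 = 721
  L = 152 − 3·112 = -184
  Y = 62
  N = -31 + 3·112 + 5·62 = 615
Policy B (T + 53):
  G = 112
  T = 112 + 53 = 165
  W = 161 + 5·165 = 986
  L = 152 − 3·112 = -184
  Y = -22 + 6·165 + 6·986 + 6·(-184) = 5780
  N = -31 + 3·112 + 5·5780 = 29205
Comparing — Policy A: N=615, Policy B: N=29205. Lowest is 615 (Policy A).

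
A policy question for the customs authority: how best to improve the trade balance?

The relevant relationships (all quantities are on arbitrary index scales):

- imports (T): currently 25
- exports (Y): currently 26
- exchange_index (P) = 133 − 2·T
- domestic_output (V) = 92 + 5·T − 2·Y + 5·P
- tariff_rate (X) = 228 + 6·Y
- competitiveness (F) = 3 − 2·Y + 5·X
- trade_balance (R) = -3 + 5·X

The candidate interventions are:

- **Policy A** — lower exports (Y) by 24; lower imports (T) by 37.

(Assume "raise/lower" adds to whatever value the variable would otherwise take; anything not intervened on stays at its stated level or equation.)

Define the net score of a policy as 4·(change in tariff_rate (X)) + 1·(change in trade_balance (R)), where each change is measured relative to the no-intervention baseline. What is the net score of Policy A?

-1296

Baseline:
  Y = 26
  X = 228 + 6·26 = 384
  R = -3 + 5·384 = 1917
Policy A (Y − 24, T − 37):
  Y = 26 − 24 = 2
  X = 228 + 6·2 = 240
  R = -3 + 5·240 = 1197
ΔX = 240 − 384 = -144; ΔR = 1197 − 1917 = -720
Score = 4·(-144) + 1·(-720) = -1296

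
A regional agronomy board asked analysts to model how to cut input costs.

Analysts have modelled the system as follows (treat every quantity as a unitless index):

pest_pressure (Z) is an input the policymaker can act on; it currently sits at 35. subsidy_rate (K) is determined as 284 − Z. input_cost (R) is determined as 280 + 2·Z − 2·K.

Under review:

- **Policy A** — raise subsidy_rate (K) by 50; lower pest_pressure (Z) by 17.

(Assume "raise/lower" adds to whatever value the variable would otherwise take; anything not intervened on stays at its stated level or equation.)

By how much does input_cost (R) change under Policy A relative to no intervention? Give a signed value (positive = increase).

Baseline:
  Z = 35
  K = 284 − 35 = 249
  R = 280 + 2·35 − 2·249 = -148
Policy A (K + 50, Z − 17):
  Z = 35 − 17 = 18
  K = 284 − 18 (+50 from intervention) = 316
  R = 280 + 2·18 − 2·316 = -316
Change in R: -316 − (-148) = -168

-168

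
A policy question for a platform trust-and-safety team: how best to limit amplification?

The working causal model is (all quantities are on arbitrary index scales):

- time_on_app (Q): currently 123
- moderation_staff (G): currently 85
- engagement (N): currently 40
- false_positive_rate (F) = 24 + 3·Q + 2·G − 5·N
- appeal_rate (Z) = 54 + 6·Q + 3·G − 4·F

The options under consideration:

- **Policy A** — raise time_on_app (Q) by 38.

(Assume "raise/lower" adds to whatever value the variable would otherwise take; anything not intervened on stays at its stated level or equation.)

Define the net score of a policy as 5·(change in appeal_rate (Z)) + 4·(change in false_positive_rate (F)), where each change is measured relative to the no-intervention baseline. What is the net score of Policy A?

Baseline:
  Q = 123
  G = 85
  N = 40
  F = 24 + 3·123 + 2·85 − 5·40 = 363
  Z = 54 + 6·123 + 3·85 − 4·363 = -405
Policy A (Q + 38):
  Q = 123 + 38 = 161
  G = 85
  N = 40
  F = 24 + 3·161 + 2·85 − 5·40 = 477
  Z = 54 + 6·161 + 3·85 − 4·477 = -633
ΔZ = -633 − (-405) = -228; ΔF = 477 − 363 = 114
Score = 5·(-228) + 4·114 = -684

-684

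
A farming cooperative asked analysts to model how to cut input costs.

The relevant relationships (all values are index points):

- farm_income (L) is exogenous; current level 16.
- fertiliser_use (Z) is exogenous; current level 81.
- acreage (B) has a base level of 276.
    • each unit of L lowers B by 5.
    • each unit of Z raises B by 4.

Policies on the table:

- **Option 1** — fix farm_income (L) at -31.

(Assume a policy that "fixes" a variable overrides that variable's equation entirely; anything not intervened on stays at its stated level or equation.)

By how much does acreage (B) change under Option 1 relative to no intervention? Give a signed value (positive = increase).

235

Baseline:
  L = 16
  Z = 81
  B = 276 − 5·16 + 4·81 = 520
Option 1 (L := -31):
  L = -31
  Z = 81
  B = 276 − 5·(-31) + 4·81 = 755
Change in B: 755 − 520 = 235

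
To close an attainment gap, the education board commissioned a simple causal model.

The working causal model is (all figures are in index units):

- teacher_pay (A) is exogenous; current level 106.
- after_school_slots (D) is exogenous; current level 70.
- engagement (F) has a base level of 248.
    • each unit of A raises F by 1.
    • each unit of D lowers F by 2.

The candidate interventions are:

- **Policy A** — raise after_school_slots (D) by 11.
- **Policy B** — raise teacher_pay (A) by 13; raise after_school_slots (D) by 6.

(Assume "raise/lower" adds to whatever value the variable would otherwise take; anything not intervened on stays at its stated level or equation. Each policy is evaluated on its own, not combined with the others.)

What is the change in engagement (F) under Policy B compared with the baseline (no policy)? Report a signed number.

1

Baseline:
  A = 106
  D = 70
  F = 248 + 106 − 2·70 = 214
Policy B (A + 13, D + 6):
  A = 106 + 13 = 119
  D = 70 + 6 = 76
  F = 248 + 119 − 2·76 = 215
Change in F: 215 − 214 = 1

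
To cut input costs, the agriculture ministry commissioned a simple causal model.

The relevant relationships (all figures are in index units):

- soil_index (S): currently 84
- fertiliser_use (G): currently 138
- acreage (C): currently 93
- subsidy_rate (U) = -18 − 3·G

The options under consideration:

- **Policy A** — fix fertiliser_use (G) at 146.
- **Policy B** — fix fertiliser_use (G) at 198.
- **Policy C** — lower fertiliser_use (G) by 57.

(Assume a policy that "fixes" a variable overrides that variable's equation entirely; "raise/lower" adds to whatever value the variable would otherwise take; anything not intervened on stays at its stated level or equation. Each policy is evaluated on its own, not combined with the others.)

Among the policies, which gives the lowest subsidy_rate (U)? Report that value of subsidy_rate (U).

-612

Policy A (G := 146):
  G = 146
  U = -18 − 3·146 = -456
Policy B (G := 198):
  G = 198
  U = -18 − 3·198 = -612
Policy C (G − 57):
  G = 138 − 57 = 81
  U = -18 − 3·81 = -261
Comparing — Policy A: U=-456, Policy B: U=-612, Policy C: U=-261. Lowest is -612 (Policy B).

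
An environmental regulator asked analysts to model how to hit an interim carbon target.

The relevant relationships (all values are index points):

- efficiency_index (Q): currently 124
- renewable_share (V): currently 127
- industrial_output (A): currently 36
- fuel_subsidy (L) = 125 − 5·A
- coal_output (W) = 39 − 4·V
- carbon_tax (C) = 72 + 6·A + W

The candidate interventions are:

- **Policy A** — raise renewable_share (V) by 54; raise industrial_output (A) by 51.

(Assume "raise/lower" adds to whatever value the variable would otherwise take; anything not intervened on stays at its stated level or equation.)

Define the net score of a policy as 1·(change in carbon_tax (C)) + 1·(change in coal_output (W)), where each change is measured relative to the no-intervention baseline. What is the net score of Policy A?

-126

Baseline:
  V = 127
  A = 36
  W = 39 − 4·127 = -469
  C = 72 + 6·36 + (-469) = -181
Policy A (V + 54, A + 51):
  V = 127 + 54 = 181
  A = 36 + 51 = 87
  W = 39 − 4·181 = -685
  C = 72 + 6·87 + (-685) = -91
ΔC = -91 − (-181) = 90; ΔW = -685 − (-469) = -216
Score = 1·90 + 1·(-216) = -126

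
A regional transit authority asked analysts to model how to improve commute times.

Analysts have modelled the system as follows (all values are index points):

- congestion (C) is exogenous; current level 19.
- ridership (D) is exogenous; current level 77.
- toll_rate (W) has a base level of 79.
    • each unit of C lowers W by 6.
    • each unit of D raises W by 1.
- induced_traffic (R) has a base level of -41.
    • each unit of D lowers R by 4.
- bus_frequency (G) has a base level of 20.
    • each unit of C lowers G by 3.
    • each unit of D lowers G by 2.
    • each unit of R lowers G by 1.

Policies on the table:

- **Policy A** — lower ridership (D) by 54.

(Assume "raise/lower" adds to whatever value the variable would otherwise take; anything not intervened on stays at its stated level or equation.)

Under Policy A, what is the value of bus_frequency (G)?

Policy A (D − 54):
  C = 19
  D = 77 − 54 = 23
  R = -41 − 4·23 = -133
  G = 20 − 3·19 − 2·23 − (-133) = 50

50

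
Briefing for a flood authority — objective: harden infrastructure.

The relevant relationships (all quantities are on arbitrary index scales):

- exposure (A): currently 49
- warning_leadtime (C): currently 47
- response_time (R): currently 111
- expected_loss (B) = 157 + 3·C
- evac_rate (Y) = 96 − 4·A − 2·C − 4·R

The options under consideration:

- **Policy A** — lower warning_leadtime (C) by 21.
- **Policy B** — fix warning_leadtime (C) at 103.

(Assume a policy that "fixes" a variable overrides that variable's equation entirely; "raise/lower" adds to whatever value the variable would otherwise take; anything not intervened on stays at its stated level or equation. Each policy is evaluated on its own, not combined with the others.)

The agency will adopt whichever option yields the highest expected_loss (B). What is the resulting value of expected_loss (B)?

466

Policy A (C − 21):
  C = 47 − 21 = 26
  B = 157 + 3·26 = 235
Policy B (C := 103):
  C = 103
  B = 157 + 3·103 = 466
Comparing — Policy A: B=235, Policy B: B=466. Highest is 466 (Policy B).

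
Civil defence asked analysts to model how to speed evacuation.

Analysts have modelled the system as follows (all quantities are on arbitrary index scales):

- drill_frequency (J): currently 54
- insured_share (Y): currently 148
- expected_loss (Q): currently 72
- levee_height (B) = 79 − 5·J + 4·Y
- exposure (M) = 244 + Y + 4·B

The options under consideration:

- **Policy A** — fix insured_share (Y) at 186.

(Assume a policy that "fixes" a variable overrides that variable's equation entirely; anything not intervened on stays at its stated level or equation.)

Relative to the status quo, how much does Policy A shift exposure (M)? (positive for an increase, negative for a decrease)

646

Baseline:
  J = 54
  Y = 148
  B = 79 − 5·54 + 4·148 = 401
  M = 244 + 148 + 4·401 = 1996
Policy A (Y := 186):
  J = 54
  Y = 186
  B = 79 − 5·54 + 4·186 = 553
  M = 244 + 186 + 4·553 = 2642
Change in M: 2642 − 1996 = 646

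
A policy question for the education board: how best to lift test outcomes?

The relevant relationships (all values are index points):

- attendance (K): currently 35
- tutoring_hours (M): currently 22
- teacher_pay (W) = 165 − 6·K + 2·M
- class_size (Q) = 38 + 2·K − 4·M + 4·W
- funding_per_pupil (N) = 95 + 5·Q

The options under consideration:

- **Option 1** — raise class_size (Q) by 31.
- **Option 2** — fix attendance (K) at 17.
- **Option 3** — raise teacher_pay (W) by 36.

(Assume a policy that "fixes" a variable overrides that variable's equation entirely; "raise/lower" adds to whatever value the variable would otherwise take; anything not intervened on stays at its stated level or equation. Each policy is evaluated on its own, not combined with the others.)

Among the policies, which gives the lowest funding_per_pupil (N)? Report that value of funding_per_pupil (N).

Option 1 (Q + 31):
  K = 35
  M = 22
  W = 165 − 6·35 + 2·22 = -1
  Q = 38 + 2·35 − 4·22 + 4·(-1) (+31 from intervention) = 47
  N = 95 + 5·47 = 330
Option 2 (K := 17):
  K = 17
  M = 22
  W = 165 − 6·17 + 2·22 = 107
  Q = 38 + 2·17 − 4·22 + 4·107 = 412
  N = 95 + 5·412 = 2155
Option 3 (W + 36):
  K = 35
  M = 22
  W = 165 − 6·35 + 2·22 (+36 from intervention) = 35
  Q = 38 + 2·35 − 4·22 + 4·35 = 160
  N = 95 + 5·160 = 895
Comparing — Option 1: N=330, Option 2: N=2155, Option 3: N=895. Lowest is 330 (Option 1).

330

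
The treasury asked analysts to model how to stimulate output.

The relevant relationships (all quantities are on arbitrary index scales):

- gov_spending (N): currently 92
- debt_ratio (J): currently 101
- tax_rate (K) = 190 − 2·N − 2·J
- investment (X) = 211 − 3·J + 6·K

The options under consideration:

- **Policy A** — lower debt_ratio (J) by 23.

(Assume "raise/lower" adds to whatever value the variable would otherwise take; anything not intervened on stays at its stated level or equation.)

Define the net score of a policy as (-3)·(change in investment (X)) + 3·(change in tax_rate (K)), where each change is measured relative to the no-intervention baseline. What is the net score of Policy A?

-897

Baseline:
  N = 92
  J = 101
  K = 190 − 2·92 − 2·101 = -196
  X = 211 − 3·101 + 6·(-196) = -1268
Policy A (J − 23):
  N = 92
  J = 101 − 23 = 78
  K = 190 − 2·92 − 2·78 = -150
  X = 211 − 3·78 + 6·(-150) = -923
ΔX = -923 − (-1268) = 345; ΔK = -150 − (-196) = 46
Score = (-3)·345 + 3·46 = -897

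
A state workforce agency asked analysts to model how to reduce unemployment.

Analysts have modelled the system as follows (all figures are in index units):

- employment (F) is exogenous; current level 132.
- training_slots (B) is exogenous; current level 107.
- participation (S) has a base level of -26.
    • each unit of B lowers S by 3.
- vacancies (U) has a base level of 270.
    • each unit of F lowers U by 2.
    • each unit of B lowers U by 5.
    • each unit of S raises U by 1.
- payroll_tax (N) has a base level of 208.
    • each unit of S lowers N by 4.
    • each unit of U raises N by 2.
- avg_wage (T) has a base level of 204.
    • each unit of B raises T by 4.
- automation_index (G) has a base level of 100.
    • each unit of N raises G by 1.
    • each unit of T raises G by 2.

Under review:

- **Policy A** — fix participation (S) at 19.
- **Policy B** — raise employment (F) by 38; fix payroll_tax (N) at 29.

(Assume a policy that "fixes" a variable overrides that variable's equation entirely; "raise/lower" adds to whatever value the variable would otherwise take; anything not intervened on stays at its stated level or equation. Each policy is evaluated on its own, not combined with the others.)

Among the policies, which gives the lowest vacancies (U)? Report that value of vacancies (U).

Policy A (S := 19):
  F = 132
  B = 107
  S = 19
  U = 270 − 2·132 − 5·107 + 19 = -510
Policy B (F + 38, N := 29):
  F = 132 + 38 = 170
  B = 107
  S = -26 − 3·107 = -347
  U = 270 − 2·170 − 5·107 + (-347) = -952
Comparing — Policy A: U=-510, Policy B: U=-952. Lowest is -952 (Policy B).

-952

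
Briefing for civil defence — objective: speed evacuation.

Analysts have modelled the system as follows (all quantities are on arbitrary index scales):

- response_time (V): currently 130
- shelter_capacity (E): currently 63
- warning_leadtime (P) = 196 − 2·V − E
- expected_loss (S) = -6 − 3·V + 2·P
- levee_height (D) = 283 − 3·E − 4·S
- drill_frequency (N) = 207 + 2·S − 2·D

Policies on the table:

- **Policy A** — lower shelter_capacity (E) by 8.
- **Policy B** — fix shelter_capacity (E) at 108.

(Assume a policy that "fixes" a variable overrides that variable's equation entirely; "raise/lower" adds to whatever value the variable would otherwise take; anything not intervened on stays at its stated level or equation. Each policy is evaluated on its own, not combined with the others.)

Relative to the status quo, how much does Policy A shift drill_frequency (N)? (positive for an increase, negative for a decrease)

112

Baseline:
  V = 130
  E = 63
  P = 196 − 2·130 − 63 = -127
  S = -6 − 3·130 + 2·(-127) = -650
  D = 283 − 3·63 − 4·(-650) = 2694
  N = 207 + 2·(-650) − 2·2694 = -6481
Policy A (E − 8):
  V = 130
  E = 63 − 8 = 55
  P = 196 − 2·130 − 55 = -119
  S = -6 − 3·130 + 2·(-119) = -634
  D = 283 − 3·55 − 4·(-634) = 2654
  N = 207 + 2·(-634) − 2·2654 = -6369
Change in N: -6369 − (-6481) = 112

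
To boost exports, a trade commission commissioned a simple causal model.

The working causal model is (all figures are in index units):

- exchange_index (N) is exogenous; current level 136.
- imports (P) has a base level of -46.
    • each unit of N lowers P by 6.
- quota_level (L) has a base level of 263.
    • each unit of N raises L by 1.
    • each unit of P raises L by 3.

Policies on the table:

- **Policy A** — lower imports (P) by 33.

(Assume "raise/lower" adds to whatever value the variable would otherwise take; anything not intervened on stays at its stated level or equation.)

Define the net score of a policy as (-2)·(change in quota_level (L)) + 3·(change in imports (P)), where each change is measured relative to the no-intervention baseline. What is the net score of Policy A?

99

Baseline:
  N = 136
  P = -46 − 6·136 = -862
  L = 263 + 136 + 3·(-862) = -2187
Policy A (P − 33):
  N = 136
  P = -46 − 6·136 (−33 from intervention) = -895
  L = 263 + 136 + 3·(-895) = -2286
ΔL = -2286 − (-2187) = -99; ΔP = -895 − (-862) = -33
Score = (-2)·(-99) + 3·(-33) = 99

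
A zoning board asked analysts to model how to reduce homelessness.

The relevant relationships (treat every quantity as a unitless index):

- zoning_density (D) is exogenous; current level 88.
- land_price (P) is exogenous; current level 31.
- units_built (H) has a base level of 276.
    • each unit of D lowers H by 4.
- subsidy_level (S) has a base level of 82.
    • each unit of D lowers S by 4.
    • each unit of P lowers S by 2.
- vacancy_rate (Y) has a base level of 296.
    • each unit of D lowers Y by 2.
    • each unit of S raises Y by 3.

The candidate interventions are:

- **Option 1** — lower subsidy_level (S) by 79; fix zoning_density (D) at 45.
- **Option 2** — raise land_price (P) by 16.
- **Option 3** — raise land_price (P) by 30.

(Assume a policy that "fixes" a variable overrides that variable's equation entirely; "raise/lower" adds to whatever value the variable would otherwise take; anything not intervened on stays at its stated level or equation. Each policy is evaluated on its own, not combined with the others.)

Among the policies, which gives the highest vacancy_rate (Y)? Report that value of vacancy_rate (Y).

Option 1 (S − 79, D := 45):
  D = 45
  P = 31
  S = 82 − 4·45 − 2·31 (−79 from intervention) = -239
  Y = 296 − 2·45 + 3·(-239) = -511
Option 2 (P + 16):
  D = 88
  P = 31 + 16 = 47
  S = 82 − 4·88 − 2·47 = -364
  Y = 296 − 2·88 + 3·(-364) = -972
Option 3 (P + 30):
  D = 88
  P = 31 + 30 = 61
  S = 82 − 4·88 − 2·61 = -392
  Y = 296 − 2·88 + 3·(-392) = -1056
Comparing — Option 1: Y=-511, Option 2: Y=-972, Option 3: Y=-1056. Highest is -511 (Option 1).

-511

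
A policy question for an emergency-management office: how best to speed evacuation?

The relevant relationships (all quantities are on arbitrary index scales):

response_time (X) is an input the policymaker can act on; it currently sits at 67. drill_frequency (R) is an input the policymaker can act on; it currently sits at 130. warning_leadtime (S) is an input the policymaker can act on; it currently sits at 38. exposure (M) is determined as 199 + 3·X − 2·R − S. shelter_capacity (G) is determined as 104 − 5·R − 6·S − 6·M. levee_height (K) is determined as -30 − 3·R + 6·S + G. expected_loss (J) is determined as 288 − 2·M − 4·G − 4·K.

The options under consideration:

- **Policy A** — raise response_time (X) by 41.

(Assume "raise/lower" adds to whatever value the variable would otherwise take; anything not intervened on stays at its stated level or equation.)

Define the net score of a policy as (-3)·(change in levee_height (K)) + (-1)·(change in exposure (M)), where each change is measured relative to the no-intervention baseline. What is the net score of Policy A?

2091

Baseline:
  X = 67
  R = 130
  S = 38
  M = 199 + 3·67 − 2·130 − 38 = 102
  G = 104 − 5·130 − 6·38 − 6·102 = -1386
  K = -30 − 3·130 + 6·38 + (-1386) = -1578
Policy A (X + 41):
  X = 67 + 41 = 108
  R = 130
  S = 38
  M = 199 + 3·108 − 2·130 − 38 = 225
  G = 104 − 5·130 − 6·38 − 6·225 = -2124
  K = -30 − 3·130 + 6·38 + (-2124) = -2316
ΔK = -2316 − (-1578) = -738; ΔM = 225 − 102 = 123
Score = (-3)·(-738) + (-1)·123 = 2091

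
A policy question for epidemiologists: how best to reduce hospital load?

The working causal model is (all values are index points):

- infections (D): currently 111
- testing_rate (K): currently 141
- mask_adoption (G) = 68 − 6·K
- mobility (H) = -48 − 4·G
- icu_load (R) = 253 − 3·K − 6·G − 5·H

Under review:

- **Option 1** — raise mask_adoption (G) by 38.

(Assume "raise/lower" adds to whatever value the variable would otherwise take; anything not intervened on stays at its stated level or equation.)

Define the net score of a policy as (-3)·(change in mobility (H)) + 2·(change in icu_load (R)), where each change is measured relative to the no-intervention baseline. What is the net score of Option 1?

1520

Baseline:
  K = 141
  G = 68 − 6·141 = -778
  H = -48 − 4·(-778) = 3064
  R = 253 − 3·141 − 6·(-778) − 5·3064 = -10822
Option 1 (G + 38):
  K = 141
  G = 68 − 6·141 (+38 from intervention) = -740
  H = -48 − 4·(-740) = 2912
  R = 253 − 3·141 − 6·(-740) − 5·2912 = -10290
ΔH = 2912 − 3064 = -152; ΔR = -10290 − (-10822) = 532
Score = (-3)·(-152) + 2·532 = 1520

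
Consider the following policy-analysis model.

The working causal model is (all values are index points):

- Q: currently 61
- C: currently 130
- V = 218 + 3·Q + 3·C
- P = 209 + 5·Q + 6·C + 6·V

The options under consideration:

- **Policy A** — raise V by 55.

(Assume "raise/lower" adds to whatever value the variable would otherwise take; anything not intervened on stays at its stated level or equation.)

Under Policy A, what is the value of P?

6370

Policy A (V + 55):
  Q = 61
  C = 130
  V = 218 + 3·61 + 3·130 (+55 from intervention) = 846
  P = 209 + 5·61 + 6·130 + 6·846 = 6370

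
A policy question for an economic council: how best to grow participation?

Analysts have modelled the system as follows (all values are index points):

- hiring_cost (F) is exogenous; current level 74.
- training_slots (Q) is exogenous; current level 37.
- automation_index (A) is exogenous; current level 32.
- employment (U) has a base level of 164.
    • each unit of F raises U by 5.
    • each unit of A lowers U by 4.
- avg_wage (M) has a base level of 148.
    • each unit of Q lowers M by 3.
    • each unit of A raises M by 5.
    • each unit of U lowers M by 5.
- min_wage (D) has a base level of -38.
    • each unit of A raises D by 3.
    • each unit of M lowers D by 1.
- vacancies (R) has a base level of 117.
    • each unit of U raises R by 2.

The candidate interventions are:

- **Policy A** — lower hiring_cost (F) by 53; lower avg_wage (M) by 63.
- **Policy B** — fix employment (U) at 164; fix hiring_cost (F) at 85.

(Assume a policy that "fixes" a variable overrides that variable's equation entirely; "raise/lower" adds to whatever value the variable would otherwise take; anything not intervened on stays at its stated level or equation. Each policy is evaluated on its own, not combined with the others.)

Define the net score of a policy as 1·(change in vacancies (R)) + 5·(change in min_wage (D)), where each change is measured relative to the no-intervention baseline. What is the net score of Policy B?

-6534

Baseline:
  F = 74
  Q = 37
  A = 32
  U = 164 + 5·74 − 4·32 = 406
  M = 148 − 3·37 + 5·32 − 5·406 = -1833
  D = -38 + 3·32 − (-1833) = 1891
  R = 117 + 2·406 = 929
Policy B (U := 164, F := 85):
  F = 85
  Q = 37
  A = 32
  U = 164
  M = 148 − 3·37 + 5·32 − 5·164 = -623
  D = -38 + 3·32 − (-623) = 681
  R = 117 + 2·164 = 445
ΔR = 445 − 929 = -484; ΔD = 681 − 1891 = -1210
Score = 1·(-484) + 5·(-1210) = -6534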